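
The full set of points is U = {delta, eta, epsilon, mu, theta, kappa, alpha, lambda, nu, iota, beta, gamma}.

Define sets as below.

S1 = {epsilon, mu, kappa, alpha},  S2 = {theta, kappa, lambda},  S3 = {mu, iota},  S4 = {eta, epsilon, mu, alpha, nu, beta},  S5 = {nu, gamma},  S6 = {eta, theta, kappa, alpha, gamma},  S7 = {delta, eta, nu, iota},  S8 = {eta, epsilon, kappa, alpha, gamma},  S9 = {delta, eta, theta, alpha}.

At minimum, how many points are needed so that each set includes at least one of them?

4

H = {delta, mu, kappa, gamma} meets every set (each contains at least one member of H), and |H| = 4.
No choice of 3 points meets every set, so 4 is the minimum.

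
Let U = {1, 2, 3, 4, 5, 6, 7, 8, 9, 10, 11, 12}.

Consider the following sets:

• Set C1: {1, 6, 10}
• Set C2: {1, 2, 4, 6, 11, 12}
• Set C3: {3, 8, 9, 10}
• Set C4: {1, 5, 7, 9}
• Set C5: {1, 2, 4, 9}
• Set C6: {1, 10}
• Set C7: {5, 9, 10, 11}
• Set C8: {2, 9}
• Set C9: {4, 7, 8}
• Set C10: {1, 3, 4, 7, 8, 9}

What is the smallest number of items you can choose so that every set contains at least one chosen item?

Take H = {1, 7, 9}. Each listed set contains at least one of these, so H is a hitting set of size 3.
The sets C6, C8, C9 are pairwise disjoint, so any hitting set needs a separate item for each — at least 3. Hence 3 is optimal.

3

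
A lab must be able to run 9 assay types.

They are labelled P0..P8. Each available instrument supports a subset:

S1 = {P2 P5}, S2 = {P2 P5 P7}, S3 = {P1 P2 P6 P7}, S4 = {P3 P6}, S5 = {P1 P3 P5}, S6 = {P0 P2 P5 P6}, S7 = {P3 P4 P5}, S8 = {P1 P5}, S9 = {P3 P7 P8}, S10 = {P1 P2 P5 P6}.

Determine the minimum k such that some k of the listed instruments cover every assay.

S6 and S7 and S9 and S10 together: S6 ∪ S7 ∪ S9 ∪ S10 = {P0, P1, P2, P3, P4, P5, P6, P7, P8} — every assay is covered.
No 3 of the 10 instruments cover everything (all 120 combinations miss at least one assay), so 4 is optimal.

4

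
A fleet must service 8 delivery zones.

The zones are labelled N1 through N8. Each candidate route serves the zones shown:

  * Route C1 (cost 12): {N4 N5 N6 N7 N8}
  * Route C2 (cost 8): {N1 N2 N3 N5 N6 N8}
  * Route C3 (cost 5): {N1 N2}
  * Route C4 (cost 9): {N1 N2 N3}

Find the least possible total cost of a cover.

C1, C2 together cover every zone (C1 ∪ C2 = {N1, N2, N3, N4, N5, N6, N7, N8}); total cost 12 + 8 = 20.
No covering selection has total cost below 20.

20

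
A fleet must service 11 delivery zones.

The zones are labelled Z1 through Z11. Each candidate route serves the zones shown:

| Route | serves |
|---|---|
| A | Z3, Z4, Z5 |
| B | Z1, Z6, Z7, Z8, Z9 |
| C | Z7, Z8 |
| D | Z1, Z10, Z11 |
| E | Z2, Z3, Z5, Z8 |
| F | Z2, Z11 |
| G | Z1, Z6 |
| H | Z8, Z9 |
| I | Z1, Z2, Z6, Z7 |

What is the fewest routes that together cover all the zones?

4

A and B and D and F together: A ∪ B ∪ D ∪ F = {Z1, Z2, Z3, Z4, Z5, Z6, Z7, Z8, Z9, Z10, Z11} — every zone is covered.
No 3 of the 9 routes cover everything (all 84 combinations miss at least one zone), so 4 is optimal.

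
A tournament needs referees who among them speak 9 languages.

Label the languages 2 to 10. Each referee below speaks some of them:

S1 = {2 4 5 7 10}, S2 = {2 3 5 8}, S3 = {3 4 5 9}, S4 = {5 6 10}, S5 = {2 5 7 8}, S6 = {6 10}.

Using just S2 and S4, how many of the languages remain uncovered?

Union of S2, S4 = {2, 3, 5, 6, 8, 10}.
Not covered: 4, 7, 9 — 3 languages.

3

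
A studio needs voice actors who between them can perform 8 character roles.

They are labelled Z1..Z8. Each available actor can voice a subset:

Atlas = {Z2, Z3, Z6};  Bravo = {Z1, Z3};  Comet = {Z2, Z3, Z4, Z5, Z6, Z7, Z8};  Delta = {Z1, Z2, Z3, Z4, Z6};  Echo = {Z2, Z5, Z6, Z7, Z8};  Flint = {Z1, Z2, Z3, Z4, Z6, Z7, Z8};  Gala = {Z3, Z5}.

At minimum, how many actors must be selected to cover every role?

Take {Comet, Flint}. Their union is {Z1, Z2, Z3, Z4, Z5, Z6, Z7, Z8}, which is all 8 roles.
No single actor has all 8 roles (the largest, Comet, has 7), so 2 is optimal.

2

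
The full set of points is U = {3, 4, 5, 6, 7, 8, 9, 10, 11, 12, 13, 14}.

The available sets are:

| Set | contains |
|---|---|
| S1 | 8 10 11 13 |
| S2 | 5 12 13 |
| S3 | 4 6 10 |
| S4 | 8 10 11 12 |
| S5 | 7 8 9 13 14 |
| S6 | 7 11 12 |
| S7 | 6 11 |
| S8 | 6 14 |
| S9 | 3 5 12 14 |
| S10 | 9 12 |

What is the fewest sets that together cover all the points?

S3 and S5 and S7 and S9 together: S3 ∪ S5 ∪ S7 ∪ S9 = {3, 4, 5, 6, 7, 8, 9, 10, 11, 12, 13, 14} — every point is covered.
No 3 of the 10 sets cover everything (all 120 combinations miss at least one point), so 4 is optimal.

4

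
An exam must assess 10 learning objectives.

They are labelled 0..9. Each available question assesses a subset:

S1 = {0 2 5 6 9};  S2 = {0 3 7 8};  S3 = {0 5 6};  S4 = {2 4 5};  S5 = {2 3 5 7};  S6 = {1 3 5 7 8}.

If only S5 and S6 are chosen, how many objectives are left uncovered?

Union of S5, S6 = {1, 2, 3, 5, 7, 8}.
Not covered: 0, 4, 6, 9 — 4 objectives.

4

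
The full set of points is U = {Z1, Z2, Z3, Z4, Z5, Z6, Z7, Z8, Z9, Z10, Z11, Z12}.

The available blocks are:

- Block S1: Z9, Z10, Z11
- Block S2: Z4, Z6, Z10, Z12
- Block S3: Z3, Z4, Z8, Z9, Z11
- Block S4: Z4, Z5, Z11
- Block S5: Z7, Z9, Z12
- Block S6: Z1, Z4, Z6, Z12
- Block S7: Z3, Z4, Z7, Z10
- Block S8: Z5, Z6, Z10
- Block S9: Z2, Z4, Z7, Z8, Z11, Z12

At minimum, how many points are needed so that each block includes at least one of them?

The 3 points {Z4, Z5, Z9} hit every block.
No choice of 2 points meets every block, so 3 is the minimum.

3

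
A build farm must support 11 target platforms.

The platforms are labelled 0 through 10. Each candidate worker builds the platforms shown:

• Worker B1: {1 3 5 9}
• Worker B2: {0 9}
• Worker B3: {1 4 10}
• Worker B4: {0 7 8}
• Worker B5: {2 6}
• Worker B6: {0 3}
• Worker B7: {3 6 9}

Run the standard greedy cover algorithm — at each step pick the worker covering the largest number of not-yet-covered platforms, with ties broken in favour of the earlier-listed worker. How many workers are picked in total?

4

Greedy: pick B1 (covers 4 new) → pick B4 (covers 3 new) → pick B3 (covers 2 new) → pick B5 (covers 2 new). Total picks: 4.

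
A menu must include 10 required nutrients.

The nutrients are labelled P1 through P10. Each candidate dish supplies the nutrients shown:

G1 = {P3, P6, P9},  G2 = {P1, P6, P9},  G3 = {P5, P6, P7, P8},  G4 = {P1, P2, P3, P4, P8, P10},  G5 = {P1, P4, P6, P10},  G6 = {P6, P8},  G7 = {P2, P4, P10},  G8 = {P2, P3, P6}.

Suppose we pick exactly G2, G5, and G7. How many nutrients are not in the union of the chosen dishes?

Union of G2, G5, G7 = {P1, P2, P4, P6, P9, P10}.
Not covered: P3, P5, P7, P8 — 4 nutrients.

4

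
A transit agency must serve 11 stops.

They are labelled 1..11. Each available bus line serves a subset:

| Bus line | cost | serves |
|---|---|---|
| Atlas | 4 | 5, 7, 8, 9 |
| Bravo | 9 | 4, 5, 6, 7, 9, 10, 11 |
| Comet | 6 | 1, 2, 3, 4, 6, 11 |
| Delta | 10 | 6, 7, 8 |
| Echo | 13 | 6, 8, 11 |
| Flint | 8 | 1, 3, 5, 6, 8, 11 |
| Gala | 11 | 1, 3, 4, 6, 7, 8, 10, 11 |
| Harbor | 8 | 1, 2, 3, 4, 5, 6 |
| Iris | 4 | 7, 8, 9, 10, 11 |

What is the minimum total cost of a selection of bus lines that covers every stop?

12

Harbor, Iris together cover every stop (Harbor ∪ Iris = {1, 2, 3, 4, 5, 6, 7, 8, 9, 10, 11}); total cost 8 + 4 = 12.
The greedy pick Iris, Comet, Atlas costs 14; no covering selection beats 12.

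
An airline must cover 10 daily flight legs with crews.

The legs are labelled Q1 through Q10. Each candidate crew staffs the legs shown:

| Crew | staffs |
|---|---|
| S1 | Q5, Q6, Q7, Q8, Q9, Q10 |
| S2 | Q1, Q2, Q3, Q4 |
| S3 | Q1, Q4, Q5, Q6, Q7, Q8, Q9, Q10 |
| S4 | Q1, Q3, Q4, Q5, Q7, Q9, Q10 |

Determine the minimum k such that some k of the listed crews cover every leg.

2

Take {S2, S3}. Their union is {Q1, Q2, Q3, Q4, Q5, Q6, Q7, Q8, Q9, Q10}, which is all 10 legs.
No single crew has all 10 legs (the largest, S3, has 8), so 2 is optimal.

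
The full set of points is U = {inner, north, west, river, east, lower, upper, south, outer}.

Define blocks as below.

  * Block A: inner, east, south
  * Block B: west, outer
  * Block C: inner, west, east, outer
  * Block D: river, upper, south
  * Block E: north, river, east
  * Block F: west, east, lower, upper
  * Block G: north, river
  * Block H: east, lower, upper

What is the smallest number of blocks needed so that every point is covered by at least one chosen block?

4

C and D and E and F together: C ∪ D ∪ E ∪ F = {inner, north, west, river, east, lower, upper, south, outer} — every point is covered.
No 3 of the 8 blocks cover everything (all 56 combinations miss at least one point), so 4 is optimal.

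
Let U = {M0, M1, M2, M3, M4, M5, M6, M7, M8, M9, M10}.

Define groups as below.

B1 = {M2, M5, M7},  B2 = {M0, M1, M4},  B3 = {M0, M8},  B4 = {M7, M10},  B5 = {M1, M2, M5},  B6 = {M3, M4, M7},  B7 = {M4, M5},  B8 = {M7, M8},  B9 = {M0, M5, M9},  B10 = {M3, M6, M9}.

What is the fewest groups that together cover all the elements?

Take {B3, B4, B5, B6, B10}. Their union is {M0, M1, M2, M3, M4, M5, M6, M7, M8, M9, M10}, which is all 11 elements.
No 4 of the 10 groups cover everything (all 210 combinations miss at least one element), so 5 is optimal.

5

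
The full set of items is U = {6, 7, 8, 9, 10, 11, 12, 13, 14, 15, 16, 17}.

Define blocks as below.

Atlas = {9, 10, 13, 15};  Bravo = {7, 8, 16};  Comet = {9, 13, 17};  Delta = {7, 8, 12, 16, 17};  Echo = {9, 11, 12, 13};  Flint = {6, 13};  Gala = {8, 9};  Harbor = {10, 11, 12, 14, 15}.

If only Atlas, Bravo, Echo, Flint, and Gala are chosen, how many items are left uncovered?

2

Union of Atlas, Bravo, Echo, Flint, Gala = {6, 7, 8, 9, 10, 11, 12, 13, 15, 16}.
Not covered: 14, 17 — 2 items.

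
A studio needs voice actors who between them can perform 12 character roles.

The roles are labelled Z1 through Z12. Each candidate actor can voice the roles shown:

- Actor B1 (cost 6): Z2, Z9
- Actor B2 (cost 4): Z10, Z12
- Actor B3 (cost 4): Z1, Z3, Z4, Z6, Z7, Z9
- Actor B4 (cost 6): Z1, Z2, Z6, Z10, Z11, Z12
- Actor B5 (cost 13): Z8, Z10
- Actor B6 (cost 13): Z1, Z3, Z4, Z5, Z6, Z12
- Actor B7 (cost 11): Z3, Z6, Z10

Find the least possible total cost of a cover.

36

B3, B4, B5, B6 together cover every role (B3 ∪ B4 ∪ B5 ∪ B6 = {Z1, Z2, Z3, Z4, Z5, Z6, Z7, Z8, Z9, Z10, Z11, Z12}); total cost 4 + 6 + 13 + 13 = 36.
No covering selection has total cost below 36.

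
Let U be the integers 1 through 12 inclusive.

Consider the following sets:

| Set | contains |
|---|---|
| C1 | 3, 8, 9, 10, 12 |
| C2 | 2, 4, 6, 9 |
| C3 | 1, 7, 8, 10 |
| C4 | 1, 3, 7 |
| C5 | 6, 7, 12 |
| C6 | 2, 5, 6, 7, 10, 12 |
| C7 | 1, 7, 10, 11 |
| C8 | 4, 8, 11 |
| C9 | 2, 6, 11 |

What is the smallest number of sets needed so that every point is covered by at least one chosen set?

4

C1, C3, C6, and C8 cover everything between them: the union {1, 2, 3, 4, 5, 6, 7, 8, 9, 10, 11, 12} is all of U.
No 3 of the 9 sets cover everything (all 84 combinations miss at least one point), so 4 is optimal.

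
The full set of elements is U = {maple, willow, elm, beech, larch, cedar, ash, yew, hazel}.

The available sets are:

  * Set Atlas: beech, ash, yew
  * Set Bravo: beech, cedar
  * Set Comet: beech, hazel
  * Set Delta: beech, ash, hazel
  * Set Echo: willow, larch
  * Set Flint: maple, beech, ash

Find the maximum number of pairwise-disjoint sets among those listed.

Delta, Echo are pairwise disjoint (Delta={beech,ash,hazel}; Echo={willow,larch}).
Every remaining set overlaps one of these, and no 3 of the listed sets are pairwise disjoint, so 2 is the maximum.

2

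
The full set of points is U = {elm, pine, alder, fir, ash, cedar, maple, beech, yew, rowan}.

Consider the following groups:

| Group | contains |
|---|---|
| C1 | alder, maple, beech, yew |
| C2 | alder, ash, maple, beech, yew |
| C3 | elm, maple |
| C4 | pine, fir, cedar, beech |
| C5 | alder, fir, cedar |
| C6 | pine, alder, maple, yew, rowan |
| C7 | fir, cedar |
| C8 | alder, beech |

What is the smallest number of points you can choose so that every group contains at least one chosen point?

Take H = {alder, fir, maple}. Each listed group contains at least one of these, so H is a hitting set of size 3.
The groups C3, C7, C8 are pairwise disjoint, so any hitting set needs a separate point for each — at least 3. Hence 3 is optimal.

3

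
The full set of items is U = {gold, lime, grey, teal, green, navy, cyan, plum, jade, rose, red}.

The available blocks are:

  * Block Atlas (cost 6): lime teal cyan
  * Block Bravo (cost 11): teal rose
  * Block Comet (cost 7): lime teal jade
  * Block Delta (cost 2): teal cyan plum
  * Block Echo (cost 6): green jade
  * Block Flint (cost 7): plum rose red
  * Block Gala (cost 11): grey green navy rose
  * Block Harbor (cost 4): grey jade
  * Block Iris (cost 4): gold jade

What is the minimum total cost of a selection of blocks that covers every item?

28

Atlas, Flint, Gala, Iris together cover every item (Atlas ∪ Flint ∪ Gala ∪ Iris = {gold, lime, grey, teal, green, navy, cyan, plum, jade, rose, red}); total cost 6 + 7 + 11 + 4 = 28.
The greedy pick Delta, Harbor, Flint, Iris, Gala, Atlas costs 34; no covering selection beats 28.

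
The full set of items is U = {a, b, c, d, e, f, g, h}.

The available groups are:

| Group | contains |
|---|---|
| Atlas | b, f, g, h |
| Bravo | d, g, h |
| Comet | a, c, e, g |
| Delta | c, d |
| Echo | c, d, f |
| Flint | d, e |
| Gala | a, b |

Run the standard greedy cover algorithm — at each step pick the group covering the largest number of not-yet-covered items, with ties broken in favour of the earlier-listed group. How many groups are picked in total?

Greedy: pick Atlas (covers 4 new) → pick Comet (covers 3 new) → pick Bravo (covers 1 new). Total picks: 3.

3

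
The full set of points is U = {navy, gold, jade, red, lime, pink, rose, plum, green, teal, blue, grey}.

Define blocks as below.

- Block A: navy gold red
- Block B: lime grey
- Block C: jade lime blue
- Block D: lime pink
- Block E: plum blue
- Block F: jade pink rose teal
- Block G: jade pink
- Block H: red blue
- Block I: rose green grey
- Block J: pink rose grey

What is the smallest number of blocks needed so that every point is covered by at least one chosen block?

5

A, C, E, F, and I cover everything between them: the union {navy, gold, jade, red, lime, pink, rose, plum, green, teal, blue, grey} is all of U.
No 4 of the 10 blocks cover everything (all 210 combinations miss at least one point), so 5 is optimal.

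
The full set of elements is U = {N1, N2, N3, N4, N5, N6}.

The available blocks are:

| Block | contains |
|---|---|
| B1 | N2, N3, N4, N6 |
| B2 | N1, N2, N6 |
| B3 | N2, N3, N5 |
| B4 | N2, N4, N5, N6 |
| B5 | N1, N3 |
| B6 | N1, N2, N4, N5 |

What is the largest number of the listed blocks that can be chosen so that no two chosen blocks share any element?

2

B4, B5 are pairwise disjoint (B4={N2,N4,N5,N6}; B5={N1,N3}).
Every remaining block overlaps one of these, and no 3 of the listed blocks are pairwise disjoint, so 2 is the maximum.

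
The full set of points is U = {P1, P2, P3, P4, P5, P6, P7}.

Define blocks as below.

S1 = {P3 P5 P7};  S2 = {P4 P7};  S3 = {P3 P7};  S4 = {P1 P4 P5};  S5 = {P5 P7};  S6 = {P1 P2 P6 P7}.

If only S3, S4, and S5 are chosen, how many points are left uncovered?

2

Union of S3, S4, S5 = {P1, P3, P4, P5, P7}.
Not covered: P2, P6 — 2 points.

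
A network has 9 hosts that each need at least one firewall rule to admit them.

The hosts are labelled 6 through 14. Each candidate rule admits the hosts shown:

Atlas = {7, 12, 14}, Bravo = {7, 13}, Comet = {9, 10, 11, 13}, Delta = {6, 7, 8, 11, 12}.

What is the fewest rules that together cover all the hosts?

3

Take {Atlas, Comet, Delta}. Their union is {6, 7, 8, 9, 10, 11, 12, 13, 14}, which is all 9 hosts.
Only Delta contains 6, so Delta is forced; the remaining 4 hosts need at least 2 more rules (each remaining rule adds at most 3) — so at least 3 rules are needed, and 3 is optimal.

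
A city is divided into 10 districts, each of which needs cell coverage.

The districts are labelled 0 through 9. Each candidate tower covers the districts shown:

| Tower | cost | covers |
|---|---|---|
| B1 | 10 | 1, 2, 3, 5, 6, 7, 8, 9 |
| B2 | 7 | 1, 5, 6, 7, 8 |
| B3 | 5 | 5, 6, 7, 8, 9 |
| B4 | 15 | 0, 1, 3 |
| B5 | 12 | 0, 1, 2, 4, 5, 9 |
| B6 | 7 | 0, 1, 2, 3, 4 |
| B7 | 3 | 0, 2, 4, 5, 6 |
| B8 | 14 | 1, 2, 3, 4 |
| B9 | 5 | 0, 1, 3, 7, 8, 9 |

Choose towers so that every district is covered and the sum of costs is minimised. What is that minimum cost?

B7, B9 together cover every district (B7 ∪ B9 = {0, 1, 2, 3, 4, 5, 6, 7, 8, 9}); total cost 3 + 5 = 8.
No covering selection has total cost below 8.

8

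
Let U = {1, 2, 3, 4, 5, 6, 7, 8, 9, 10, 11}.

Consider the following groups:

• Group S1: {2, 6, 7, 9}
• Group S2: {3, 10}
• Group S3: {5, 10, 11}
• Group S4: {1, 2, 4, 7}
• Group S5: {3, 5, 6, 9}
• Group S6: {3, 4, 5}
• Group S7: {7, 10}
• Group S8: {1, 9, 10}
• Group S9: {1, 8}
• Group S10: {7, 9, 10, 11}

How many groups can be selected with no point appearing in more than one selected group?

3

S1, S3, S9 are pairwise disjoint (S1={2,6,7,9}; S3={5,10,11}; S9={1,8}).
Every remaining group overlaps one of these, and no 4 of the listed groups are pairwise disjoint, so 3 is the maximum.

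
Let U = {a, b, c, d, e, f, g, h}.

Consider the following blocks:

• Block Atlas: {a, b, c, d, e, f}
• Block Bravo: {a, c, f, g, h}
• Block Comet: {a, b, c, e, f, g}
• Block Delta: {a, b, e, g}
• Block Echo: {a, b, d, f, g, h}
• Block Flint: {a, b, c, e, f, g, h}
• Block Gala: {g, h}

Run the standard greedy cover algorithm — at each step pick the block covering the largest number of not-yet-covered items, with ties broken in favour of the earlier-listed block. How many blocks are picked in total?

2

Greedy: pick Flint (covers 7 new) → pick Atlas (covers 1 new). Total picks: 2.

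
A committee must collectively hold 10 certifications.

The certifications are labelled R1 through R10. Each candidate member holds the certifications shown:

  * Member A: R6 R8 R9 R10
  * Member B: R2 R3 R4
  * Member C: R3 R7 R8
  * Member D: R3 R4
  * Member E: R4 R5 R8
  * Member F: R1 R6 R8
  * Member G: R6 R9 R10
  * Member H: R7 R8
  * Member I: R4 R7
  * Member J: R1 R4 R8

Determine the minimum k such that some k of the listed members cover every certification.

Take {B, E, G, I, J}. Their union is {R1, R2, R3, R4, R5, R6, R7, R8, R9, R10}, which is all 10 certifications.
No 4 of the 10 members cover everything (all 210 combinations miss at least one certification), so 5 is optimal.

5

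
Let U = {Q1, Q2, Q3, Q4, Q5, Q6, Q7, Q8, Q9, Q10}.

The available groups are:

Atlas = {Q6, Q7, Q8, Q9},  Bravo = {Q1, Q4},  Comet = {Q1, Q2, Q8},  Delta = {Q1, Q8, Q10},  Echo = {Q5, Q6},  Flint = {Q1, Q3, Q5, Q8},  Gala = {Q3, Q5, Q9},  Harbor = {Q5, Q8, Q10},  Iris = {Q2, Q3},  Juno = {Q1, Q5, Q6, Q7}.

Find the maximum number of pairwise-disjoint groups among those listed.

3

Bravo, Echo, Iris are pairwise disjoint (Bravo={Q1,Q4}; Echo={Q5,Q6}; Iris={Q2,Q3}).
Every remaining group overlaps one of these, and no 4 of the listed groups are pairwise disjoint, so 3 is the maximum.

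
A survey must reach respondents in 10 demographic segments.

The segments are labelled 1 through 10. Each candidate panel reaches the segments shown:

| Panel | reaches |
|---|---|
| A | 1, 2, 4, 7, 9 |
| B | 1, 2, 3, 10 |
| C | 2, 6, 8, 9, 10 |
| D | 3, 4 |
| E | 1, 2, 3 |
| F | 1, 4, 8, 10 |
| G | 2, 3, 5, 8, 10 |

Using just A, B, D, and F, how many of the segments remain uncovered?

2

Union of A, B, D, F = {1, 2, 3, 4, 7, 8, 9, 10}.
Not covered: 5, 6 — 2 segments.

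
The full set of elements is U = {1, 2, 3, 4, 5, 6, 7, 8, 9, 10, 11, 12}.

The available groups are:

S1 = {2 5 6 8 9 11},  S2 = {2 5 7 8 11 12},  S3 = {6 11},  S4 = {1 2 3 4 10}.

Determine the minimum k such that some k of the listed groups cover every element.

S1, S2, and S4 cover everything between them: the union {1, 2, 3, 4, 5, 6, 7, 8, 9, 10, 11, 12} is all of U.
Only S4 contains 1, so S4 is forced; the remaining 7 elements need at least 2 more groups (each remaining group adds at most 5) — so at least 3 groups are needed, and 3 is optimal.

3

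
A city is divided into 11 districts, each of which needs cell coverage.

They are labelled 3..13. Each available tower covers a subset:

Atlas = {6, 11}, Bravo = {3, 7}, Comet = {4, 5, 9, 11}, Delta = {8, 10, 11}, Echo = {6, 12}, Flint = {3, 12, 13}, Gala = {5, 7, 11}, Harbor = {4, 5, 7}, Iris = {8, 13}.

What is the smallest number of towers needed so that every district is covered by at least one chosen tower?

Take {Comet, Delta, Echo, Flint, Harbor}. Their union is {3, 4, 5, 6, 7, 8, 9, 10, 11, 12, 13}, which is all 11 districts.
No 4 of the 9 towers cover everything (all 126 combinations miss at least one district), so 5 is optimal.

5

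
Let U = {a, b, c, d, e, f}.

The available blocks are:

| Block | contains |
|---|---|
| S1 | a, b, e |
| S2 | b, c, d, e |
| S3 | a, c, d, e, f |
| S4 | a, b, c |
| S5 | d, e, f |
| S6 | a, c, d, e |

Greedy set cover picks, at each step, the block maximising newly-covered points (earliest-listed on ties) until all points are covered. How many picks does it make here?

Greedy: pick S3 (covers 5 new) → pick S1 (covers 1 new). Total picks: 2.

2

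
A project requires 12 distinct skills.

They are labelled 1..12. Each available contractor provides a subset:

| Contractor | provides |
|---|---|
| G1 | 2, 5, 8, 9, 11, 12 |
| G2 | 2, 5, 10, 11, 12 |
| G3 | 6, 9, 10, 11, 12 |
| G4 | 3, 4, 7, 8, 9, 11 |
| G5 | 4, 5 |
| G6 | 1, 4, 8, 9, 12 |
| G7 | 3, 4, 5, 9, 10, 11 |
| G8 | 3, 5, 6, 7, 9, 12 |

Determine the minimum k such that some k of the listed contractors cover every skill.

Take {G2, G6, G8}. Their union is {1, 2, 3, 4, 5, 6, 7, 8, 9, 10, 11, 12}, which is all 12 skills.
Only G6 contains 1, so G6 is forced; the remaining 7 skills need at least 2 more contractors (each remaining contractor adds at most 4) — so at least 3 contractors are needed, and 3 is optimal.

3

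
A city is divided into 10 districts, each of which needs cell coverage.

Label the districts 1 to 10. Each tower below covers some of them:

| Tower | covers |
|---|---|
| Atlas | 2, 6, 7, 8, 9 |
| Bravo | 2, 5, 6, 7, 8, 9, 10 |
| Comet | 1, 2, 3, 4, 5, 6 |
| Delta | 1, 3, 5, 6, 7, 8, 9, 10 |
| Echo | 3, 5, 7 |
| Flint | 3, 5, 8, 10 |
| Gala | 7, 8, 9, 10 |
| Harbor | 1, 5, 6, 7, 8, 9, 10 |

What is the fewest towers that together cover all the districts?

Take {Comet, Harbor}. Their union is {1, 2, 3, 4, 5, 6, 7, 8, 9, 10}, which is all 10 districts.
No single tower has all 10 districts (the largest, Delta, has 8), so 2 is optimal.

2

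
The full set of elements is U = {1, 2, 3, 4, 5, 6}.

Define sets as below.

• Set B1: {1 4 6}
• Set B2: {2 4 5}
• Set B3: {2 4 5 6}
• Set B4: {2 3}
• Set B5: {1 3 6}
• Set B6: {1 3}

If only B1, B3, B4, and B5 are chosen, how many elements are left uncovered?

0

Union of B1, B3, B4, B5 = {1, 2, 3, 4, 5, 6} — that's every element, so 0 are uncovered.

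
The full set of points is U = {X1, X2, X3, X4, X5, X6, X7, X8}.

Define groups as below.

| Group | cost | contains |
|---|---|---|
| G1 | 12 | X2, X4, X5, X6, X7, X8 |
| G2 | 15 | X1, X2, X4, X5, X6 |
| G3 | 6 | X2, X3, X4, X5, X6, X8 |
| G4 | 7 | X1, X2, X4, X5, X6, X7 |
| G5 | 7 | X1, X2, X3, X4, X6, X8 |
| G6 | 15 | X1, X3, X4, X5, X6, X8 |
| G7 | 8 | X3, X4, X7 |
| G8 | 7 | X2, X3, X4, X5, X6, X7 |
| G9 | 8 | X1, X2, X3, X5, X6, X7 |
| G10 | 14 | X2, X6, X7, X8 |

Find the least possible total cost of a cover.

13

G3, G4 together cover every point (G3 ∪ G4 = {X1, X2, X3, X4, X5, X6, X7, X8}); total cost 6 + 7 = 13.
No covering selection has total cost below 13.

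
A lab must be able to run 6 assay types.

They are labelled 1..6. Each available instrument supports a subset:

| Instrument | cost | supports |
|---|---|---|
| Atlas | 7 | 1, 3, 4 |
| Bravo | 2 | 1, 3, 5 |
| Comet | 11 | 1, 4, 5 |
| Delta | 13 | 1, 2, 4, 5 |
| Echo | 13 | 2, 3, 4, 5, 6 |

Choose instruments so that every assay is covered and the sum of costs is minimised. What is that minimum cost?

15

Bravo, Echo together cover every assay (Bravo ∪ Echo = {1, 2, 3, 4, 5, 6}); total cost 2 + 13 = 15.
No covering selection has total cost below 15.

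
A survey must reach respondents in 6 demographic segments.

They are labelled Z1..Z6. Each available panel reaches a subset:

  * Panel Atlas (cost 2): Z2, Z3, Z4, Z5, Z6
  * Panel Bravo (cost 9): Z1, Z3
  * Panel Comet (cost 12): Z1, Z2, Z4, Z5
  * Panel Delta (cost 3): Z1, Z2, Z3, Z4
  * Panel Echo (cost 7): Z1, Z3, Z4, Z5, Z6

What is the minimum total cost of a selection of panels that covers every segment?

Atlas, Delta together cover every segment (Atlas ∪ Delta = {Z1, Z2, Z3, Z4, Z5, Z6}); total cost 2 + 3 = 5.
No covering selection has total cost below 5.

5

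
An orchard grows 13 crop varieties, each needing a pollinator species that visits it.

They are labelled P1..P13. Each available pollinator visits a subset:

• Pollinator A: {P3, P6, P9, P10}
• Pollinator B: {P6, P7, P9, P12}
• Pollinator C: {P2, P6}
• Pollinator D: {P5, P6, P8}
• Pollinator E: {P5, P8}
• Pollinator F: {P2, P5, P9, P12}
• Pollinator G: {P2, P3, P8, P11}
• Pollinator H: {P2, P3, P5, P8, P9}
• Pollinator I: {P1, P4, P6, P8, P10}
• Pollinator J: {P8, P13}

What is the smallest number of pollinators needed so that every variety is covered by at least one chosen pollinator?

5

B and F and G and I and J together: B ∪ F ∪ G ∪ I ∪ J = {P1, P2, P3, P4, P5, P6, P7, P8, P9, P10, P11, P12, P13} — every variety is covered.
No 4 of the 10 pollinators cover everything (all 210 combinations miss at least one variety), so 5 is optimal.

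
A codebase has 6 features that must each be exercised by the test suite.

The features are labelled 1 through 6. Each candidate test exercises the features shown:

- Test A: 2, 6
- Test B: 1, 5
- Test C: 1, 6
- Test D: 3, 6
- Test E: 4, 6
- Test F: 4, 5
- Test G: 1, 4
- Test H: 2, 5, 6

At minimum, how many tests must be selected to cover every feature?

D and G and H together: D ∪ G ∪ H = {1, 2, 3, 4, 5, 6} — every feature is covered.
Only D contains 3, so D is forced; the remaining 4 features need at least 2 more tests (each remaining test adds at most 2) — so at least 3 tests are needed, and 3 is optimal.

3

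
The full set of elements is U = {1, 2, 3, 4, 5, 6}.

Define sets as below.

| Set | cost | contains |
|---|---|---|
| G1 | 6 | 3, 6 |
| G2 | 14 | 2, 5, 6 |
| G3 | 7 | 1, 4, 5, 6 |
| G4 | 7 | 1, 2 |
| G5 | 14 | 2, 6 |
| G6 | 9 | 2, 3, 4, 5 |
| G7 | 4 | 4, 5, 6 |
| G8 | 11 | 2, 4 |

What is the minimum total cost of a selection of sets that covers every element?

G3, G6 together cover every element (G3 ∪ G6 = {1, 2, 3, 4, 5, 6}); total cost 7 + 9 = 16.
The greedy pick G7, G4, G1 costs 17; no covering selection beats 16.

16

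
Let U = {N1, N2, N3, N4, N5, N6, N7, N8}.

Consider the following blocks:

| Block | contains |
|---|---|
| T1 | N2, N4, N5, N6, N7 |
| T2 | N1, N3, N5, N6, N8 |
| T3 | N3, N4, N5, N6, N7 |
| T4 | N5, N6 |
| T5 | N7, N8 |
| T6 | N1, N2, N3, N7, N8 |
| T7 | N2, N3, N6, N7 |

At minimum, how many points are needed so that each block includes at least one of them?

Take H = {N5, N7}. Each listed block contains at least one of these, so H is a hitting set of size 2.
The blocks T4, T6 are pairwise disjoint, so any hitting set needs a separate point for each — at least 2. Hence 2 is optimal.

2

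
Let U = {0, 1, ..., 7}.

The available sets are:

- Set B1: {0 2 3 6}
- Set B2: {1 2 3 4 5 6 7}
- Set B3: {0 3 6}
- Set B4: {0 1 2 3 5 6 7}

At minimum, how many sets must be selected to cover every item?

2

B1 and B2 cover everything between them: the union {0, 1, 2, 3, 4, 5, 6, 7} is all of U.
No single set has all 8 items (the largest, B2, has 7), so 2 is optimal.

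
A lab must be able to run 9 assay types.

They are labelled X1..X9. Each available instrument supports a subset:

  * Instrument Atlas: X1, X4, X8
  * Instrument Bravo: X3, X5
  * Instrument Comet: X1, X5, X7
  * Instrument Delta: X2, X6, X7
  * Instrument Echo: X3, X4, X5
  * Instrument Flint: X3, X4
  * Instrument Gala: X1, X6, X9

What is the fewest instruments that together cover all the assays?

4

Take {Atlas, Delta, Echo, Gala}. Their union is {X1, X2, X3, X4, X5, X6, X7, X8, X9}, which is all 9 assays.
No 3 of the 7 instruments cover everything (all 35 combinations miss at least one assay), so 4 is optimal.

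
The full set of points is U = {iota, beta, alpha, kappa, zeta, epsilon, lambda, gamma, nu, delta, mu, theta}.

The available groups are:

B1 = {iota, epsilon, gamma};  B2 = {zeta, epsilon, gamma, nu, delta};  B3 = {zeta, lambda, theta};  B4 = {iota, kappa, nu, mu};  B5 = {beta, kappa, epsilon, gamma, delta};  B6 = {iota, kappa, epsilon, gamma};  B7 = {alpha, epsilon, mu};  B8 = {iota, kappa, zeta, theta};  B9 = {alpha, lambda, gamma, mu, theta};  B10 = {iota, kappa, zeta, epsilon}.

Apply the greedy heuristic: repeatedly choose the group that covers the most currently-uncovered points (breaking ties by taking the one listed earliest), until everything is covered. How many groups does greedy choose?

4

Greedy: pick B2 (covers 5 new) → pick B9 (covers 4 new) → pick B4 (covers 2 new) → pick B5 (covers 1 new). Total picks: 4.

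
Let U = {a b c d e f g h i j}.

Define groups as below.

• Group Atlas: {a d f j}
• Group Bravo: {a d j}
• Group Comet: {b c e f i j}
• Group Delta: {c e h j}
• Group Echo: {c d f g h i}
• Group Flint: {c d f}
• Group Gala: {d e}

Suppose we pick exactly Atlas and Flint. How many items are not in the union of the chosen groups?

Union of Atlas, Flint = {a, c, d, f, j}.
Not covered: b, e, g, h, i — 5 items.

5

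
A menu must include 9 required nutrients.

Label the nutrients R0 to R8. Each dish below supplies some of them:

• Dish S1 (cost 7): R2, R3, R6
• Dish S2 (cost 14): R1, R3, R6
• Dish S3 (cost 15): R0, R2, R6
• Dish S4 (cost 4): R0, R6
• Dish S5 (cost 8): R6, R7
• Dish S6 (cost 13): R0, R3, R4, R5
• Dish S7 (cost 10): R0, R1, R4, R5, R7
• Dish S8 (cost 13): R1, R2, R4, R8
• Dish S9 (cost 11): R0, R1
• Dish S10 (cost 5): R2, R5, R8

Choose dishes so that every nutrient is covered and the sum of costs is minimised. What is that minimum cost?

22

S1, S7, S10 together cover every nutrient (S1 ∪ S7 ∪ S10 = {R0, R1, R2, R3, R4, R5, R6, R7, R8}); total cost 7 + 10 + 5 = 22.
The greedy pick S10, S4, S7, S1 costs 26; no covering selection beats 22.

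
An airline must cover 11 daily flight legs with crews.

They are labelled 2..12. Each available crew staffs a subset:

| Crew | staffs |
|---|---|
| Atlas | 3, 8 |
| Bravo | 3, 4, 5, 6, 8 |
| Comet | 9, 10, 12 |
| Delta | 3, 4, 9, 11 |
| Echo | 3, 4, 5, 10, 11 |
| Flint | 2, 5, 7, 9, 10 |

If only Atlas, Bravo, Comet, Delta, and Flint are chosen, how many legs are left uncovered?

Union of Atlas, Bravo, Comet, Delta, Flint = {2, 3, 4, 5, 6, 7, 8, 9, 10, 11, 12} — that's every leg, so 0 are uncovered.

0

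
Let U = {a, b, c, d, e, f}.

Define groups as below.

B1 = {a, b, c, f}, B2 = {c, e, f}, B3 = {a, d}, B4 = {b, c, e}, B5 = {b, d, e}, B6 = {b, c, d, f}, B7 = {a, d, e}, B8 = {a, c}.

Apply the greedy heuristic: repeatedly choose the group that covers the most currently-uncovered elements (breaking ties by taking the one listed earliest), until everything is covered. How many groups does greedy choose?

2

Greedy: pick B1 (covers 4 new) → pick B5 (covers 2 new). Total picks: 2.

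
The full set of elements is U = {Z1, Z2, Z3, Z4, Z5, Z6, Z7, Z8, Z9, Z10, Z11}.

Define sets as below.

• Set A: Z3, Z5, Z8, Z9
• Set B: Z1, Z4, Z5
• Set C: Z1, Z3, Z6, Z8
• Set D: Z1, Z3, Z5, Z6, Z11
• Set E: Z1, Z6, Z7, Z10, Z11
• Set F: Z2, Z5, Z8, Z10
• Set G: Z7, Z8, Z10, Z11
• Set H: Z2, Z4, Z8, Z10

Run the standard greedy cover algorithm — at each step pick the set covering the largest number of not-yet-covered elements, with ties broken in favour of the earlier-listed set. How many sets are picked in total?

4

Greedy: pick D (covers 5 new) → pick H (covers 4 new) → pick A (covers 1 new) → pick E (covers 1 new). Total picks: 4.
(The true minimum cover uses only 3 sets, so greedy is not optimal here.)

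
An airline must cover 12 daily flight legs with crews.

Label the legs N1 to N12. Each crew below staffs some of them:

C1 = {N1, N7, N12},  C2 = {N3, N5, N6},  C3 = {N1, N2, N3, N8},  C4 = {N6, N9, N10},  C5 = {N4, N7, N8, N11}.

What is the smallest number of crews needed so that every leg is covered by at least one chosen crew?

5

C1 and C2 and C3 and C4 and C5 together: C1 ∪ C2 ∪ C3 ∪ C4 ∪ C5 = {N1, N2, N3, N4, N5, N6, N7, N8, N9, N10, N11, N12} — every leg is covered.
No 4 of the 5 crews cover everything (all 5 combinations miss at least one leg), so 5 is optimal.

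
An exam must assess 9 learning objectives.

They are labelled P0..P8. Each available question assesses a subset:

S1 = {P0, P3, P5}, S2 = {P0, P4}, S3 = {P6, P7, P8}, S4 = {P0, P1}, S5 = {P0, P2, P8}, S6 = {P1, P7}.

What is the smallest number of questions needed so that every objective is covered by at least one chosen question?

5

S1 and S2 and S3 and S4 and S5 together: S1 ∪ S2 ∪ S3 ∪ S4 ∪ S5 = {P0, P1, P2, P3, P4, P5, P6, P7, P8} — every objective is covered.
No 4 of the 6 questions cover everything (all 15 combinations miss at least one objective), so 5 is optimal.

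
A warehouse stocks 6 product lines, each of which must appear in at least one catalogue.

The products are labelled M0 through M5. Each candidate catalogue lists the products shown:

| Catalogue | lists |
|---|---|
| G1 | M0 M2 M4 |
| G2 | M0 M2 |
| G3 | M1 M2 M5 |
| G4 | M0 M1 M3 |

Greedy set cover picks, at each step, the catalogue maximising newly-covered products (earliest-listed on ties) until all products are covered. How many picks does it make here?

Greedy: pick G1 (covers 3 new) → pick G3 (covers 2 new) → pick G4 (covers 1 new). Total picks: 3.

3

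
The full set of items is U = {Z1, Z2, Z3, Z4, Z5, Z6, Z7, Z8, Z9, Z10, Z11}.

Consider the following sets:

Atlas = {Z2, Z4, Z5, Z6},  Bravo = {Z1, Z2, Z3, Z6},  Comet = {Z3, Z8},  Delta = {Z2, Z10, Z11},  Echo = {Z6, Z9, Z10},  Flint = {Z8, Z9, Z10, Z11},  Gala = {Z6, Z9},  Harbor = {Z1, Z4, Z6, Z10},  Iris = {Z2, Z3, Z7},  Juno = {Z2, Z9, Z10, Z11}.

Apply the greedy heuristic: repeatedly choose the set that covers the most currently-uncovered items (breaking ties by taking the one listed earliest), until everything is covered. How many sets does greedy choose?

Greedy: pick Atlas (covers 4 new) → pick Flint (covers 4 new) → pick Bravo (covers 2 new) → pick Iris (covers 1 new). Total picks: 4.

4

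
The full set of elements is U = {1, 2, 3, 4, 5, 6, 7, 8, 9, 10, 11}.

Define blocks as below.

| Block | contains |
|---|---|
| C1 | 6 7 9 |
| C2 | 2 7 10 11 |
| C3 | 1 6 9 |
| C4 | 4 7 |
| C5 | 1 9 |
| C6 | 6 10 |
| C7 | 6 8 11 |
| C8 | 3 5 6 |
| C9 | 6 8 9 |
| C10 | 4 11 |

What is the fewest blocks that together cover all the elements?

5

Take {C2, C3, C4, C8, C9}. Their union is {1, 2, 3, 4, 5, 6, 7, 8, 9, 10, 11}, which is all 11 elements.
No 4 of the 10 blocks cover everything (all 210 combinations miss at least one element), so 5 is optimal.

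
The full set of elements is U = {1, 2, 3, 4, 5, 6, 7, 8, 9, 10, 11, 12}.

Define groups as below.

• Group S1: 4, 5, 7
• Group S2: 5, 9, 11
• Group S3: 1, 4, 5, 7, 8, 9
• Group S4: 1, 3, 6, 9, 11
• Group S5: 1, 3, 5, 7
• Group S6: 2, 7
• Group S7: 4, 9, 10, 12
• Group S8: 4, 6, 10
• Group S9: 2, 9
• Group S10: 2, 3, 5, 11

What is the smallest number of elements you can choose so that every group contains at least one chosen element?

Take H = {2, 5, 6, 10}. Each listed group contains at least one of these, so H is a hitting set of size 4.
No choice of 3 elements meets every group, so 4 is the minimum.

4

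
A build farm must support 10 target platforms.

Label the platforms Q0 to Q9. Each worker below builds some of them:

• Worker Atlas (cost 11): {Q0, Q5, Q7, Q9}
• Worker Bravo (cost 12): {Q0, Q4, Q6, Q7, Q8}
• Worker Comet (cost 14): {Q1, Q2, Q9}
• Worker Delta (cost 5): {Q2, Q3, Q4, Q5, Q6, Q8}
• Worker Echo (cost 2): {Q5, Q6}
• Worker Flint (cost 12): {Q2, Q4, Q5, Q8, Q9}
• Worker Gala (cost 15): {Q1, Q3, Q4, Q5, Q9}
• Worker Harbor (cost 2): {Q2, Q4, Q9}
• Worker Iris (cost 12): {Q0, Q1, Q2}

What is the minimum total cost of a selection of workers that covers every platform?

Atlas, Delta, Iris together cover every platform (Atlas ∪ Delta ∪ Iris = {Q0, Q1, Q2, Q3, Q4, Q5, Q6, Q7, Q8, Q9}); total cost 11 + 5 + 12 = 28.
The greedy pick Harbor, Echo, Delta, Atlas, Iris costs 32; no covering selection beats 28.

28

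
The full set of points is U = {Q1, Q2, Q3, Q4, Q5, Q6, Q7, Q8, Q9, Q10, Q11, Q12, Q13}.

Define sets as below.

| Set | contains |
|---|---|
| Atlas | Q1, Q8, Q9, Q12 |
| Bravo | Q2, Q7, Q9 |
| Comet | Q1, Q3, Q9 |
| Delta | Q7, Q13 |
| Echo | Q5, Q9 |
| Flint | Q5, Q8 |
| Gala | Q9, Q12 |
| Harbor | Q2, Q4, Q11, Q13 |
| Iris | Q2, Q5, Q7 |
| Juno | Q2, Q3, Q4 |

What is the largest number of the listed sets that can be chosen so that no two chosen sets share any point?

4

Delta, Flint, Gala, Juno are pairwise disjoint (Delta={Q7,Q13}; Flint={Q5,Q8}; Gala={Q9,Q12}; Juno={Q2,Q3,Q4}).
Every remaining set overlaps one of these, and no 5 of the listed sets are pairwise disjoint, so 4 is the maximum.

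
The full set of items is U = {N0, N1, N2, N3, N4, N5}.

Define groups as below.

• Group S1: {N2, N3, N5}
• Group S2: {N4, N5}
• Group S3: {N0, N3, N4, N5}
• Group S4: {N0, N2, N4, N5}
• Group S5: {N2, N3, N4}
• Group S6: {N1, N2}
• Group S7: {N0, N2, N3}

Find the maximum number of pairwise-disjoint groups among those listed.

2

S2, S7 are pairwise disjoint (S2={N4,N5}; S7={N0,N2,N3}).
Every remaining group overlaps one of these, and no 3 of the listed groups are pairwise disjoint, so 2 is the maximum.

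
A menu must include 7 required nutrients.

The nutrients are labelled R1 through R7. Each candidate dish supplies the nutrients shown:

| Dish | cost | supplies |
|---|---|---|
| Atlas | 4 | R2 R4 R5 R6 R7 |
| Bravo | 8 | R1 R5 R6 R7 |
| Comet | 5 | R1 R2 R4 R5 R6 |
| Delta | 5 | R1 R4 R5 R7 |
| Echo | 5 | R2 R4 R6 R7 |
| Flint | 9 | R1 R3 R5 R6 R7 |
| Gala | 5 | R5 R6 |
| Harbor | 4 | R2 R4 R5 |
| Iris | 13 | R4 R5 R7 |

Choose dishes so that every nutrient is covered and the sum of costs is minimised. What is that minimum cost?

Atlas, Flint together cover every nutrient (Atlas ∪ Flint = {R1, R2, R3, R4, R5, R6, R7}); total cost 4 + 9 = 13.
No covering selection has total cost below 13.

13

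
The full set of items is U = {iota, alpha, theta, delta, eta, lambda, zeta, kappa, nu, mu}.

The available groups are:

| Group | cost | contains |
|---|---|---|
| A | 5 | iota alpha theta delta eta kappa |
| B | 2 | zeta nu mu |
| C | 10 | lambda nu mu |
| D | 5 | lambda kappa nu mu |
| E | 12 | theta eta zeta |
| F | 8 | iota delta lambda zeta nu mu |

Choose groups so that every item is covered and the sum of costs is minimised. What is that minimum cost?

A, B, D together cover every item (A ∪ B ∪ D = {iota, alpha, theta, delta, eta, lambda, zeta, kappa, nu, mu}); total cost 5 + 2 + 5 = 12.
No covering selection has total cost below 12.

12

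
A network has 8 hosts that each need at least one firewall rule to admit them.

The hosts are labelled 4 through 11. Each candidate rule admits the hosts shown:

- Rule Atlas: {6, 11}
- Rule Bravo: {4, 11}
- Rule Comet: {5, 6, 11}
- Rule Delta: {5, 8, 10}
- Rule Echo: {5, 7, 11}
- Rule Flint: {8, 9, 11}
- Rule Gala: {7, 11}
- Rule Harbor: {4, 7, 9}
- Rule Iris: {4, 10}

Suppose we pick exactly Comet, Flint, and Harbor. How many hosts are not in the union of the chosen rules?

1

Union of Comet, Flint, Harbor = {4, 5, 6, 7, 8, 9, 11}.
Not covered: 10 — 1 host.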